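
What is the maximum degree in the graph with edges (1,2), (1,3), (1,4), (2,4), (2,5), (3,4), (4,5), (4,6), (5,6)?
5 (attained at vertex 4)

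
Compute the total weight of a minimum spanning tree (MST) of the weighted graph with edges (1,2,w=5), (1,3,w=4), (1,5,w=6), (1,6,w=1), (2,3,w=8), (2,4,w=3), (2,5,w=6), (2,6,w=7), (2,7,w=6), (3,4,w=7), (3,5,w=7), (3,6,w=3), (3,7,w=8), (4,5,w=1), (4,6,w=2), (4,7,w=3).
13 (MST edges: (1,6,w=1), (2,4,w=3), (3,6,w=3), (4,5,w=1), (4,6,w=2), (4,7,w=3); sum of weights 1 + 3 + 3 + 1 + 2 + 3 = 13)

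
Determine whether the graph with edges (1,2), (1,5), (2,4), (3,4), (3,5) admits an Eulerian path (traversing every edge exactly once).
Yes — and in fact it has an Eulerian circuit (the graph is connected and all 5 vertices have even degree)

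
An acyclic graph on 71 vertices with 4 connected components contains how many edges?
67 (Each of the 4 component trees on V_i vertices has V_i - 1 edges; summing gives V - C = 71 - 4 = 67)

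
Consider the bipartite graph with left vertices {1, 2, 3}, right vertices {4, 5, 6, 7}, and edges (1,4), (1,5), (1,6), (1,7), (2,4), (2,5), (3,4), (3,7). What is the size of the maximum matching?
3 (matching: (1,6), (2,5), (3,7); upper bound min(|L|,|R|) = min(3,4) = 3)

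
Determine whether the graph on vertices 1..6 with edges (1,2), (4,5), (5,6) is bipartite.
Yes. Partition: {1, 3, 4, 6}, {2, 5}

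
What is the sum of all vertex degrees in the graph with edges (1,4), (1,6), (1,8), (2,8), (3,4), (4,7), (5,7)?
14 (handshake: sum of degrees = 2|E| = 2 x 7 = 14)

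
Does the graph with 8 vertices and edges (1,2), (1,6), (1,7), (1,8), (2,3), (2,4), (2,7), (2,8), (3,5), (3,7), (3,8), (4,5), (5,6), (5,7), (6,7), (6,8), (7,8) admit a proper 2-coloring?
No (odd cycle of length 3: 2 -> 1 -> 8 -> 2)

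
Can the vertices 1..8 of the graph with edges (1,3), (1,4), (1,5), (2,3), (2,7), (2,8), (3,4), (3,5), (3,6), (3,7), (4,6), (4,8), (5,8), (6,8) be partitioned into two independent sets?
No (odd cycle of length 3: 3 -> 1 -> 5 -> 3)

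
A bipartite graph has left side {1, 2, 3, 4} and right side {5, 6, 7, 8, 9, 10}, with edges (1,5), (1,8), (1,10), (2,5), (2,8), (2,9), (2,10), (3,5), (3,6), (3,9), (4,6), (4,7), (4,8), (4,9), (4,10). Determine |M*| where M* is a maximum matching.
4 (matching: (1,10), (2,8), (3,9), (4,7); upper bound min(|L|,|R|) = min(4,6) = 4)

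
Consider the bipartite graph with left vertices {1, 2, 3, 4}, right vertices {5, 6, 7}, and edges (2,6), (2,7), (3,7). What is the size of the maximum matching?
2 (matching: (2,6), (3,7); upper bound min(|L|,|R|) = min(4,3) = 3)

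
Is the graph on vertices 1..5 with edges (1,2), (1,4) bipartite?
Yes. Partition: {1, 3, 5}, {2, 4}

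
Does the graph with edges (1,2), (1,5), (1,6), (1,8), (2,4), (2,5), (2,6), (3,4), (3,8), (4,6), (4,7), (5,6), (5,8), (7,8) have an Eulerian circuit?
Yes (the graph is connected and all 8 vertices have even degree)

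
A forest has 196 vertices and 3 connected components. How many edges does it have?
193 (Each of the 3 component trees on V_i vertices has V_i - 1 edges; summing gives V - C = 196 - 3 = 193)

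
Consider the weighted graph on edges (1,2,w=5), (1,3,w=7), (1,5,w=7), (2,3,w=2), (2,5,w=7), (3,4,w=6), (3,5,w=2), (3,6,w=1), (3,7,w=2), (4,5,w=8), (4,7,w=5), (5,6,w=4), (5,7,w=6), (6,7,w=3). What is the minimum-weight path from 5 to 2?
4 (path: 5 -> 3 -> 2; weights 2 + 2 = 4)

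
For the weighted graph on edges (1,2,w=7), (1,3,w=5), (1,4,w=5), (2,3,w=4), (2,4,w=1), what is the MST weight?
10 (MST edges: (1,4,w=5), (2,3,w=4), (2,4,w=1); sum of weights 5 + 4 + 1 = 10)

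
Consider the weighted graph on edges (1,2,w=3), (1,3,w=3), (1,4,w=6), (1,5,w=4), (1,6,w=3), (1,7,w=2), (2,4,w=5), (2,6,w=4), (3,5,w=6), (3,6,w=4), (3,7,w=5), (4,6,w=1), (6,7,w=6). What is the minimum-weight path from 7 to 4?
6 (path: 7 -> 1 -> 6 -> 4; weights 2 + 3 + 1 = 6)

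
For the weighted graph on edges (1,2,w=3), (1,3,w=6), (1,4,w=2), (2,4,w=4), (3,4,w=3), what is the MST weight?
8 (MST edges: (1,2,w=3), (1,4,w=2), (3,4,w=3); sum of weights 3 + 2 + 3 = 8)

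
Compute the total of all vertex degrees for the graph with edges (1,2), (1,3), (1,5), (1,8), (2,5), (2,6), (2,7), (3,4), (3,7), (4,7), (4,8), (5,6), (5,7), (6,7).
28 (handshake: sum of degrees = 2|E| = 2 x 14 = 28)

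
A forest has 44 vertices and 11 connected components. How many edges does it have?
33 (Each of the 11 component trees on V_i vertices has V_i - 1 edges; summing gives V - C = 44 - 11 = 33)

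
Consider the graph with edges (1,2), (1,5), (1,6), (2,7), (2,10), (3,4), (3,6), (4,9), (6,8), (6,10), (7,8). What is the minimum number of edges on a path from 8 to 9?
4 (path: 8 -> 6 -> 3 -> 4 -> 9, 4 edges)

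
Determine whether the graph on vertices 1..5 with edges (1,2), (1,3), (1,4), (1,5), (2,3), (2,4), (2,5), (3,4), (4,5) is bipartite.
No (odd cycle of length 3: 4 -> 1 -> 5 -> 4)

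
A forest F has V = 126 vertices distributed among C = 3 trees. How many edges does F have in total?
123 (Each of the 3 component trees on V_i vertices has V_i - 1 edges; summing gives V - C = 126 - 3 = 123)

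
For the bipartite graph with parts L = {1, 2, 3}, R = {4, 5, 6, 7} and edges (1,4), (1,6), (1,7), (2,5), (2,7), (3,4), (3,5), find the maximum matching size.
3 (matching: (1,6), (2,7), (3,5); upper bound min(|L|,|R|) = min(3,4) = 3)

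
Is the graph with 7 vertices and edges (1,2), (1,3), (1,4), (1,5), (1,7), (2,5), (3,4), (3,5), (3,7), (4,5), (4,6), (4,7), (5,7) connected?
Yes (BFS from 1 visits [1, 2, 3, 4, 5, 7, 6] — all 7 vertices reached)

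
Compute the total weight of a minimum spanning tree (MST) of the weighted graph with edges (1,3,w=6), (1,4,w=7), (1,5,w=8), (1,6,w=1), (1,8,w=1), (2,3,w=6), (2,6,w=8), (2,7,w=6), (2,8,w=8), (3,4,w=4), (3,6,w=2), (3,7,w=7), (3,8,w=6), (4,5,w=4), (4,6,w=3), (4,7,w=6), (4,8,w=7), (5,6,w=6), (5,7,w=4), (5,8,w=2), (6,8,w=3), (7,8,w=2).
17 (MST edges: (1,6,w=1), (1,8,w=1), (2,3,w=6), (3,6,w=2), (4,6,w=3), (5,8,w=2), (7,8,w=2); sum of weights 1 + 1 + 6 + 2 + 3 + 2 + 2 = 17)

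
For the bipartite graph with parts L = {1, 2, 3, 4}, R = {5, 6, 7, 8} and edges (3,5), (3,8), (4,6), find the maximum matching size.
2 (matching: (3,8), (4,6); upper bound min(|L|,|R|) = min(4,4) = 4)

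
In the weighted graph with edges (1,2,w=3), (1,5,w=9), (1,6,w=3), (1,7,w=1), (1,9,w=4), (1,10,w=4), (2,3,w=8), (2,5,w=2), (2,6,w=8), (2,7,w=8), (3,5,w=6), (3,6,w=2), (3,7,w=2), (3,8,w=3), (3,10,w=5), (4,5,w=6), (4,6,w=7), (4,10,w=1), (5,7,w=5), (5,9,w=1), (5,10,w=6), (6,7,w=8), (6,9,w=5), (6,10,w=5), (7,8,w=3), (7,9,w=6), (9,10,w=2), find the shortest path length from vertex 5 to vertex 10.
3 (path: 5 -> 9 -> 10; weights 1 + 2 = 3)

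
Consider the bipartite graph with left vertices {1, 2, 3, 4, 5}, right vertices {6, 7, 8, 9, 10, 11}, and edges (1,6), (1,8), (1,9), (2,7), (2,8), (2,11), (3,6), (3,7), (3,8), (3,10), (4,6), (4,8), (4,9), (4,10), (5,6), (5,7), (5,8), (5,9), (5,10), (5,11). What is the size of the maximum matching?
5 (matching: (1,9), (2,11), (3,10), (4,8), (5,7); upper bound min(|L|,|R|) = min(5,6) = 5)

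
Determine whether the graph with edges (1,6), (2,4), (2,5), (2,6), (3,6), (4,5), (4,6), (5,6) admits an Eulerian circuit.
No (6 vertices have odd degree: {1, 2, 3, 4, 5, 6}; Eulerian circuit requires 0)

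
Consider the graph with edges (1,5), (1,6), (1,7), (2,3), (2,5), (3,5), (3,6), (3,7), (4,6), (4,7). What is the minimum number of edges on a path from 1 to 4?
2 (path: 1 -> 7 -> 4, 2 edges)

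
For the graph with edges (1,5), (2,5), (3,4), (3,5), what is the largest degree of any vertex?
3 (attained at vertex 5)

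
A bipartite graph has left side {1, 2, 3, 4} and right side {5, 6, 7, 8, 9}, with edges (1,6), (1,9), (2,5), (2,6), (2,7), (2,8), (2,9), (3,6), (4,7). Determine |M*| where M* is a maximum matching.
4 (matching: (1,9), (2,8), (3,6), (4,7); upper bound min(|L|,|R|) = min(4,5) = 4)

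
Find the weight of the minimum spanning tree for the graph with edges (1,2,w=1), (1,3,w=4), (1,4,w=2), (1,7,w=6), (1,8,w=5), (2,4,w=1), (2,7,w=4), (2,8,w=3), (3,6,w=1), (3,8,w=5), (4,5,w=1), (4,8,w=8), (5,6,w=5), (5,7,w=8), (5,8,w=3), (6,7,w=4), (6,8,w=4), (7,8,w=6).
15 (MST edges: (1,2,w=1), (1,3,w=4), (2,4,w=1), (2,7,w=4), (2,8,w=3), (3,6,w=1), (4,5,w=1); sum of weights 1 + 4 + 1 + 4 + 3 + 1 + 1 = 15)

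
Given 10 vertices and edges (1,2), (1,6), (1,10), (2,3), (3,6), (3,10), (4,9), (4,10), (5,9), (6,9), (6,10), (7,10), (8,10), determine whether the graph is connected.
Yes (BFS from 1 visits [1, 2, 6, 10, 3, 9, 4, 7, 8, 5] — all 10 vertices reached)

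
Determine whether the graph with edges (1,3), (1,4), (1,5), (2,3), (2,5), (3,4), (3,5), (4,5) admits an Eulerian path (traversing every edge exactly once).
Yes (the graph is connected and exactly 2 vertices have odd degree: {1, 4}; any Eulerian path must start and end at those)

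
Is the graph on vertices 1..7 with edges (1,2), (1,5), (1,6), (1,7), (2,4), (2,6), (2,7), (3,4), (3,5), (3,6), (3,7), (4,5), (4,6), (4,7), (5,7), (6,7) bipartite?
No (odd cycle of length 3: 6 -> 1 -> 2 -> 6)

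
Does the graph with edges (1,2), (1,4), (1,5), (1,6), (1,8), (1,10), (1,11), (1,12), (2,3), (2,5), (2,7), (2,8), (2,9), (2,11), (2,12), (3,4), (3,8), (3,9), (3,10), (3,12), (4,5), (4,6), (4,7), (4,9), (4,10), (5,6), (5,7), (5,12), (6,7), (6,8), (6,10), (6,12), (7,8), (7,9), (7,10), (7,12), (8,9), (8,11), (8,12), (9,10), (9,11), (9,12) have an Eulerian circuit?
No (2 vertices have odd degree: {4, 6}; Eulerian circuit requires 0)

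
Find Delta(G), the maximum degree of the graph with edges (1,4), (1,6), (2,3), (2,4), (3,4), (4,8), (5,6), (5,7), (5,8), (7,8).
4 (attained at vertex 4)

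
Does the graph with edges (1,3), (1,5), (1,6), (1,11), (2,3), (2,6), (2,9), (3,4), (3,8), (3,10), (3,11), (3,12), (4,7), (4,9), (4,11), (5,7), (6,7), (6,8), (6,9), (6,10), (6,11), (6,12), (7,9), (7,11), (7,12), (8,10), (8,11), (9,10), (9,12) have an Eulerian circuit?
No (2 vertices have odd degree: {2, 3}; Eulerian circuit requires 0)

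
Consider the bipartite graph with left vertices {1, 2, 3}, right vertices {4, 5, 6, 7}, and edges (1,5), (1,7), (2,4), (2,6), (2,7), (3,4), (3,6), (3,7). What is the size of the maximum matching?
3 (matching: (1,5), (2,6), (3,7); upper bound min(|L|,|R|) = min(3,4) = 3)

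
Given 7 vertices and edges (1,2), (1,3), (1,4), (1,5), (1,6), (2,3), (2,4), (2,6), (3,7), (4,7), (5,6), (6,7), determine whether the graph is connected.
Yes (BFS from 1 visits [1, 2, 3, 4, 5, 6, 7] — all 7 vertices reached)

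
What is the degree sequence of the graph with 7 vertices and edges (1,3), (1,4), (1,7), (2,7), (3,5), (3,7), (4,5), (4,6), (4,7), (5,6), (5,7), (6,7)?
[6, 4, 4, 3, 3, 3, 1] (degrees: deg(1)=3, deg(2)=1, deg(3)=3, deg(4)=4, deg(5)=4, deg(6)=3, deg(7)=6)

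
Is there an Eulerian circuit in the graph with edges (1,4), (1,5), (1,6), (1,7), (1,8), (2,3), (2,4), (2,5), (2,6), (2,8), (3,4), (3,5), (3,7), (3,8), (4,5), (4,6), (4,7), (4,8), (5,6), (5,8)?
No (6 vertices have odd degree: {1, 2, 3, 4, 7, 8}; Eulerian circuit requires 0)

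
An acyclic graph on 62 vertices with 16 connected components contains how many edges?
46 (Each of the 16 component trees on V_i vertices has V_i - 1 edges; summing gives V - C = 62 - 16 = 46)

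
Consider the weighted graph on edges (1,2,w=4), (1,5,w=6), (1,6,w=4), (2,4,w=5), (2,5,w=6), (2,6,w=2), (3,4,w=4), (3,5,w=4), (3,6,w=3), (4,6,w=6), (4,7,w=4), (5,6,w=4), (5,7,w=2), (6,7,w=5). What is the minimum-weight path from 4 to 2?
5 (path: 4 -> 2; weights 5 = 5)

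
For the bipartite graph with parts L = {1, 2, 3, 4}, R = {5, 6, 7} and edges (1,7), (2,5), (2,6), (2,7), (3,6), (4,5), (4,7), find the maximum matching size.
3 (matching: (1,7), (2,6), (4,5); upper bound min(|L|,|R|) = min(4,3) = 3)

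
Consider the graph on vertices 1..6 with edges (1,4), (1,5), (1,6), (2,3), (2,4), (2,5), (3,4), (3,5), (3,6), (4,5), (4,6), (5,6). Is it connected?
Yes (BFS from 1 visits [1, 4, 5, 6, 2, 3] — all 6 vertices reached)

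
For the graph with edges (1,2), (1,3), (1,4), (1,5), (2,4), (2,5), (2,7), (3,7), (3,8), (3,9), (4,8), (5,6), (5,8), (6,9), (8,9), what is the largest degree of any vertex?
4 (attained at vertices 1, 2, 3, 5, 8)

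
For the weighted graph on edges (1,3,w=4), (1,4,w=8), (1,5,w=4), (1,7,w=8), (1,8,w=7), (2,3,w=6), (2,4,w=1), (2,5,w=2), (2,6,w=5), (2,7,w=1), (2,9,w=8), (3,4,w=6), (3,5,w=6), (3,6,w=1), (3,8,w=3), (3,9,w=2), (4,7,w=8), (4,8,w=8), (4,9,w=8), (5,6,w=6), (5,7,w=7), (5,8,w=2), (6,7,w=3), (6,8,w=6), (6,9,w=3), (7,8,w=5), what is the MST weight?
16 (MST edges: (1,3,w=4), (2,4,w=1), (2,5,w=2), (2,7,w=1), (3,6,w=1), (3,8,w=3), (3,9,w=2), (5,8,w=2); sum of weights 4 + 1 + 2 + 1 + 1 + 3 + 2 + 2 = 16)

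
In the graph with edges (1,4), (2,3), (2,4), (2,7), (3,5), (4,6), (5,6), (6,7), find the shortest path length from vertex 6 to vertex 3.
2 (path: 6 -> 5 -> 3, 2 edges)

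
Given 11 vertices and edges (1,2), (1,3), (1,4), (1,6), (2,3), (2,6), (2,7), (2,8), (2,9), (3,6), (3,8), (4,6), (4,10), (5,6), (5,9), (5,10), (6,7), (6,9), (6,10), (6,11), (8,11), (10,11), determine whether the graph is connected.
Yes (BFS from 1 visits [1, 2, 3, 4, 6, 7, 8, 9, 10, 5, 11] — all 11 vertices reached)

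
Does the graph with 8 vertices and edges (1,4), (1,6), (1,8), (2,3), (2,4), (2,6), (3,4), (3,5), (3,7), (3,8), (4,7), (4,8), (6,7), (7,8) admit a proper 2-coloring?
No (odd cycle of length 3: 8 -> 1 -> 4 -> 8)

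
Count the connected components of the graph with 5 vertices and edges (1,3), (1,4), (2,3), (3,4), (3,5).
1 (components: {1, 2, 3, 4, 5})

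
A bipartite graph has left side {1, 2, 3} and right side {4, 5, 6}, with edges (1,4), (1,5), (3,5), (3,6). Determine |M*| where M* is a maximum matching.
2 (matching: (1,5), (3,6); upper bound min(|L|,|R|) = min(3,3) = 3)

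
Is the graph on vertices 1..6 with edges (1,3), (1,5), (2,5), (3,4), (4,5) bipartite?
Yes. Partition: {1, 2, 4, 6}, {3, 5}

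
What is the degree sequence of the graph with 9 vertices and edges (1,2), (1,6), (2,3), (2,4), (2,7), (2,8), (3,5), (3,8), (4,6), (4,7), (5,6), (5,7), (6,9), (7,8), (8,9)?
[5, 4, 4, 4, 3, 3, 3, 2, 2] (degrees: deg(1)=2, deg(2)=5, deg(3)=3, deg(4)=3, deg(5)=3, deg(6)=4, deg(7)=4, deg(8)=4, deg(9)=2)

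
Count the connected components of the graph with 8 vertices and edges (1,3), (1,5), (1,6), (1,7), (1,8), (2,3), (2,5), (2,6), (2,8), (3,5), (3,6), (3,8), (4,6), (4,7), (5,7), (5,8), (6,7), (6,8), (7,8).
1 (components: {1, 2, 3, 4, 5, 6, 7, 8})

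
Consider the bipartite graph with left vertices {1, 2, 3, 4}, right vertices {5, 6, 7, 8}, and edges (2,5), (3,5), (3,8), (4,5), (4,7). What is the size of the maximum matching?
3 (matching: (2,5), (3,8), (4,7); upper bound min(|L|,|R|) = min(4,4) = 4)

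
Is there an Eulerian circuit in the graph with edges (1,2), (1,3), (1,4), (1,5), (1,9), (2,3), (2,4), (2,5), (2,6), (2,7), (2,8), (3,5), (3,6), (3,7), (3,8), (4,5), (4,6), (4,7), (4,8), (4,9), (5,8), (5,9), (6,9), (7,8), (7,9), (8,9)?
No (4 vertices have odd degree: {1, 2, 4, 7}; Eulerian circuit requires 0)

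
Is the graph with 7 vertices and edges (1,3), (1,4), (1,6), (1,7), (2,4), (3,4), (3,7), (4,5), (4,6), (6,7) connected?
Yes (BFS from 1 visits [1, 3, 4, 6, 7, 2, 5] — all 7 vertices reached)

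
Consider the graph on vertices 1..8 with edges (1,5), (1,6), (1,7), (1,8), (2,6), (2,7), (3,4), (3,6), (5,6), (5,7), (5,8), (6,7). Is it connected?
Yes (BFS from 1 visits [1, 5, 6, 7, 8, 2, 3, 4] — all 8 vertices reached)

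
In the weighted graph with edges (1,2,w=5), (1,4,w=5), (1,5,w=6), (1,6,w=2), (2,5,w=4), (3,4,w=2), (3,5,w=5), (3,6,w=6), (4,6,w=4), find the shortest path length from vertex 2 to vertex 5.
4 (path: 2 -> 5; weights 4 = 4)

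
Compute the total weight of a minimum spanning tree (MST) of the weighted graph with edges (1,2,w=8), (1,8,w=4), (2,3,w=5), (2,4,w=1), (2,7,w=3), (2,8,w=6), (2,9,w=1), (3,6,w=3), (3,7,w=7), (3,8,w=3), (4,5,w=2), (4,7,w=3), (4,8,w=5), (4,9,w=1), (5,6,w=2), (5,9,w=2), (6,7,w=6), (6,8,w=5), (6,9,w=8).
19 (MST edges: (1,8,w=4), (2,4,w=1), (2,7,w=3), (2,9,w=1), (3,6,w=3), (3,8,w=3), (4,5,w=2), (5,6,w=2); sum of weights 4 + 1 + 3 + 1 + 3 + 3 + 2 + 2 = 19)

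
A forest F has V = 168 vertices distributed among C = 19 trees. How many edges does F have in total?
149 (Each of the 19 component trees on V_i vertices has V_i - 1 edges; summing gives V - C = 168 - 19 = 149)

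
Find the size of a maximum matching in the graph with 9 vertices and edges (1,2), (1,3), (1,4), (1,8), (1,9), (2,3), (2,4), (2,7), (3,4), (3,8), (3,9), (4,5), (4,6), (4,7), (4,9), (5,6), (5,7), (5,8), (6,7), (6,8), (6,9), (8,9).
4 (matching: (1,3), (4,5), (6,7), (8,9); upper bound floor(n/2) = floor(9/2) = 4)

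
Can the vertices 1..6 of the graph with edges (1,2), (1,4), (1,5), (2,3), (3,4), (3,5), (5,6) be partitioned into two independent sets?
Yes. Partition: {1, 3, 6}, {2, 4, 5}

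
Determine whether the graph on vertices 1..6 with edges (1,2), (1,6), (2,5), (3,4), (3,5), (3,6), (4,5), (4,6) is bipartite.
No (odd cycle of length 5: 5 -> 2 -> 1 -> 6 -> 3 -> 5)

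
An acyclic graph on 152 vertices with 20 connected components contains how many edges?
132 (Each of the 20 component trees on V_i vertices has V_i - 1 edges; summing gives V - C = 152 - 20 = 132)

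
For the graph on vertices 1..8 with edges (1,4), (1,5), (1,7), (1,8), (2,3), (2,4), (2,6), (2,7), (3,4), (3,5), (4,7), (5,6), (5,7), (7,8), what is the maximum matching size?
4 (matching: (1,5), (2,6), (3,4), (7,8); upper bound floor(n/2) = floor(8/2) = 4)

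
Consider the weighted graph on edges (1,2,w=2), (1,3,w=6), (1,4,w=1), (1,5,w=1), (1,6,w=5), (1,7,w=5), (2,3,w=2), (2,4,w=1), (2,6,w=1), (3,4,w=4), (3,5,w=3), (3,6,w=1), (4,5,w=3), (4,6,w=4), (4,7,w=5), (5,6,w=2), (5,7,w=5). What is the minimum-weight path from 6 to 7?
7 (path: 6 -> 5 -> 7; weights 2 + 5 = 7)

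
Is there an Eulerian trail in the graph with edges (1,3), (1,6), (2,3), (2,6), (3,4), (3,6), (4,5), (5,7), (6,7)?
Yes — and in fact it has an Eulerian circuit (the graph is connected and all 7 vertices have even degree)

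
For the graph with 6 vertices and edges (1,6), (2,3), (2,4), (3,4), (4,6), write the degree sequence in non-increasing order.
[3, 2, 2, 2, 1, 0] (degrees: deg(1)=1, deg(2)=2, deg(3)=2, deg(4)=3, deg(5)=0, deg(6)=2)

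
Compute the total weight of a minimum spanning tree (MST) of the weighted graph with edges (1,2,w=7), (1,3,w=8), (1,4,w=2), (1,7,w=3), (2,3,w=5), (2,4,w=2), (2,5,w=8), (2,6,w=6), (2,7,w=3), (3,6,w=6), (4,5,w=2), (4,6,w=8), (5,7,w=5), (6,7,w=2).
16 (MST edges: (1,4,w=2), (1,7,w=3), (2,3,w=5), (2,4,w=2), (4,5,w=2), (6,7,w=2); sum of weights 2 + 3 + 5 + 2 + 2 + 2 = 16)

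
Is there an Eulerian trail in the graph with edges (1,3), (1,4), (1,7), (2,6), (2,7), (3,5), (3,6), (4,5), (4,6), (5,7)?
No (6 vertices have odd degree: {1, 3, 4, 5, 6, 7}; Eulerian path requires 0 or 2)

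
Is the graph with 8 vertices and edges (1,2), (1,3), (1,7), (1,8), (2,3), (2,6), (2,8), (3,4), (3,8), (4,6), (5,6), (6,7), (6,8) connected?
Yes (BFS from 1 visits [1, 2, 3, 7, 8, 6, 4, 5] — all 8 vertices reached)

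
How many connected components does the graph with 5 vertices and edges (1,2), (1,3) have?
3 (components: {1, 2, 3}, {4}, {5})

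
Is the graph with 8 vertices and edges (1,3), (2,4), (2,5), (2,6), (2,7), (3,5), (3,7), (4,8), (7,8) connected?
Yes (BFS from 1 visits [1, 3, 5, 7, 2, 8, 4, 6] — all 8 vertices reached)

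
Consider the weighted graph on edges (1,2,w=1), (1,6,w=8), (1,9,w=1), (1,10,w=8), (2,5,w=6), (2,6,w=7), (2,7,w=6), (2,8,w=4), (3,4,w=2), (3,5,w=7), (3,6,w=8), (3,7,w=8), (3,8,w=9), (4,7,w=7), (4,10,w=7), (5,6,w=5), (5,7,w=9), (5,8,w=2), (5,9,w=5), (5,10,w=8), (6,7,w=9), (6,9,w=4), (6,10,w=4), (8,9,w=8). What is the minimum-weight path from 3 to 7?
8 (path: 3 -> 7; weights 8 = 8)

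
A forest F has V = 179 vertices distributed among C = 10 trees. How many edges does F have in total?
169 (Each of the 10 component trees on V_i vertices has V_i - 1 edges; summing gives V - C = 179 - 10 = 169)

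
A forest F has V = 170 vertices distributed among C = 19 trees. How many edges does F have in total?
151 (Each of the 19 component trees on V_i vertices has V_i - 1 edges; summing gives V - C = 170 - 19 = 151)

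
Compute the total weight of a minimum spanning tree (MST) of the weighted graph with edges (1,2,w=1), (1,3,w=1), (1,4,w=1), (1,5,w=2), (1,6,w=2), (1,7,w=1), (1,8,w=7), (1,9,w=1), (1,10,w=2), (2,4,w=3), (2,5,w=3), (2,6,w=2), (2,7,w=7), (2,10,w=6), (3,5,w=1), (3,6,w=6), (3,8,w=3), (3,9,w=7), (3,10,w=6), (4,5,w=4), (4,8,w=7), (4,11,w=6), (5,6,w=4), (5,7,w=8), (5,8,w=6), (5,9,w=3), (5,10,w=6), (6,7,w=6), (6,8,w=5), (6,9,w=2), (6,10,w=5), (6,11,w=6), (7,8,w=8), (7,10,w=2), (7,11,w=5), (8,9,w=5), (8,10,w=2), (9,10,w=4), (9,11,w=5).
17 (MST edges: (1,2,w=1), (1,3,w=1), (1,4,w=1), (1,6,w=2), (1,7,w=1), (1,9,w=1), (1,10,w=2), (3,5,w=1), (7,11,w=5), (8,10,w=2); sum of weights 1 + 1 + 1 + 2 + 1 + 1 + 2 + 1 + 5 + 2 = 17)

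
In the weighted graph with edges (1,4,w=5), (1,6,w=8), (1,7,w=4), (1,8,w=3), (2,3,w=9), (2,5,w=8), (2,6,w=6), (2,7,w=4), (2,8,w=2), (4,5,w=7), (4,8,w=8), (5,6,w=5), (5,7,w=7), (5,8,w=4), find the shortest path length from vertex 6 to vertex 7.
10 (path: 6 -> 2 -> 7; weights 6 + 4 = 10)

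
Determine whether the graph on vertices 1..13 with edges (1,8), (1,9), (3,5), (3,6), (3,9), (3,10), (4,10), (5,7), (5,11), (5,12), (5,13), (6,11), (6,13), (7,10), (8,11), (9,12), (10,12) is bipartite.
Yes. Partition: {1, 2, 3, 4, 7, 11, 12, 13}, {5, 6, 8, 9, 10}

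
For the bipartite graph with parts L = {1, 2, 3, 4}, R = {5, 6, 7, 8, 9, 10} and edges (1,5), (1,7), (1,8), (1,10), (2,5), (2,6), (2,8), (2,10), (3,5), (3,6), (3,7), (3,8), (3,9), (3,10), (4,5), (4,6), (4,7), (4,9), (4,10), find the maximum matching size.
4 (matching: (1,10), (2,8), (3,9), (4,7); upper bound min(|L|,|R|) = min(4,6) = 4)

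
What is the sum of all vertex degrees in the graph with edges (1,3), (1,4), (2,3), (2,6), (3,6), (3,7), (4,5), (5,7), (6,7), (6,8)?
20 (handshake: sum of degrees = 2|E| = 2 x 10 = 20)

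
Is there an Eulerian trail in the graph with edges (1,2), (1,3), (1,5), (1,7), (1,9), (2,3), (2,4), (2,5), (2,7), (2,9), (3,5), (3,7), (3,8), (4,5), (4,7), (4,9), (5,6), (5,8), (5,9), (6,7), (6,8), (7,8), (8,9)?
No (6 vertices have odd degree: {1, 3, 5, 6, 8, 9}; Eulerian path requires 0 or 2)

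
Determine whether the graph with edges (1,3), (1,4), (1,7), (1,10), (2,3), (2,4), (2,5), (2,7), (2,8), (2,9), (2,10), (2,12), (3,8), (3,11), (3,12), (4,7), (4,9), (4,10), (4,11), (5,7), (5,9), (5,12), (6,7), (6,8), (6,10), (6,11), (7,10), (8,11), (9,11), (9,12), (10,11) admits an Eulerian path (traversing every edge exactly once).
Yes (the graph is connected and exactly 2 vertices have odd degree: {3, 9}; any Eulerian path must start and end at those)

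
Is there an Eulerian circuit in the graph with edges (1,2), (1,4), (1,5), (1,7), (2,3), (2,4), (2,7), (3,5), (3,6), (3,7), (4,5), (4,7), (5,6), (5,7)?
No (2 vertices have odd degree: {5, 7}; Eulerian circuit requires 0)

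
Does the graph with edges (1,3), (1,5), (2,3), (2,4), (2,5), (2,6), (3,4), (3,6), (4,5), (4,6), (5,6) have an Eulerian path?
Yes — and in fact it has an Eulerian circuit (the graph is connected and all 6 vertices have even degree)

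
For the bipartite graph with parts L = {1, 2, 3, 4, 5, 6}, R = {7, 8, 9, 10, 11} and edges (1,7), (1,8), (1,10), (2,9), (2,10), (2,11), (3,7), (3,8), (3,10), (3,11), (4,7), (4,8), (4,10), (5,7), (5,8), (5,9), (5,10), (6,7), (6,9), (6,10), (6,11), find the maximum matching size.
5 (matching: (1,10), (2,11), (3,8), (4,7), (5,9); upper bound min(|L|,|R|) = min(6,5) = 5)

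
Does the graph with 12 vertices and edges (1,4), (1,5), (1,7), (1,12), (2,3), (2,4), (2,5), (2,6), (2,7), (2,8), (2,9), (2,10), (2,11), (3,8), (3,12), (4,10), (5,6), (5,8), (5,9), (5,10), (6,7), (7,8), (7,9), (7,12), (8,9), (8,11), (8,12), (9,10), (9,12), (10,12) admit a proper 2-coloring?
No (odd cycle of length 3: 12 -> 1 -> 7 -> 12)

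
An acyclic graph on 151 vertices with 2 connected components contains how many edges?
149 (Each of the 2 component trees on V_i vertices has V_i - 1 edges; summing gives V - C = 151 - 2 = 149)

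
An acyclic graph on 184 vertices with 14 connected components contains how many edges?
170 (Each of the 14 component trees on V_i vertices has V_i - 1 edges; summing gives V - C = 184 - 14 = 170)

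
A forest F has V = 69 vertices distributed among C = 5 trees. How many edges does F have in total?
64 (Each of the 5 component trees on V_i vertices has V_i - 1 edges; summing gives V - C = 69 - 5 = 64)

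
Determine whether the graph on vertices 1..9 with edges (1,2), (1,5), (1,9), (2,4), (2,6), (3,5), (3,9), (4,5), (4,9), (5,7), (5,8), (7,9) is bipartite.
Yes. Partition: {1, 3, 4, 6, 7, 8}, {2, 5, 9}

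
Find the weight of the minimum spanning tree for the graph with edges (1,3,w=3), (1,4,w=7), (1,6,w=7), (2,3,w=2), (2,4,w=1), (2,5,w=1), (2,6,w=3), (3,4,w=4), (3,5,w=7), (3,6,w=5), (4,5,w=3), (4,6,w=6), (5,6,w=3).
10 (MST edges: (1,3,w=3), (2,3,w=2), (2,4,w=1), (2,5,w=1), (2,6,w=3); sum of weights 3 + 2 + 1 + 1 + 3 = 10)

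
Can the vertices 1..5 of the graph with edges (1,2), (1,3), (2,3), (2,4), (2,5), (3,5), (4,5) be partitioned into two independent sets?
No (odd cycle of length 3: 3 -> 1 -> 2 -> 3)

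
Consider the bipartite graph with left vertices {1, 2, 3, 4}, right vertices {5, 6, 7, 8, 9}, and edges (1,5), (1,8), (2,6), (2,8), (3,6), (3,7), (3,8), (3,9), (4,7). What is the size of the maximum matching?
4 (matching: (1,8), (2,6), (3,9), (4,7); upper bound min(|L|,|R|) = min(4,5) = 4)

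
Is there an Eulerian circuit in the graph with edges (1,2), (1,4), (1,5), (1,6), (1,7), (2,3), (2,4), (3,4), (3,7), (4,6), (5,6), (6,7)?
No (4 vertices have odd degree: {1, 2, 3, 7}; Eulerian circuit requires 0)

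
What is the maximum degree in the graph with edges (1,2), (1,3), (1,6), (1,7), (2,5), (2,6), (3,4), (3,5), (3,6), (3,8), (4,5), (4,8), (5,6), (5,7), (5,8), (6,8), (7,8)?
6 (attained at vertex 5)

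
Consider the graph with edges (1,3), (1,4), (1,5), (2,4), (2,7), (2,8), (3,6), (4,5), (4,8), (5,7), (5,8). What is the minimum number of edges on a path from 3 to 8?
3 (path: 3 -> 1 -> 4 -> 8, 3 edges)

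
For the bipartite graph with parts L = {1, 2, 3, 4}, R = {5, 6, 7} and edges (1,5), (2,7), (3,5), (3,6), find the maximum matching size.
3 (matching: (1,5), (2,7), (3,6); upper bound min(|L|,|R|) = min(4,3) = 3)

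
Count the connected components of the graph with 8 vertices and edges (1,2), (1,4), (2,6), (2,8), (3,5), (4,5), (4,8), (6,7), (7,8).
1 (components: {1, 2, 3, 4, 5, 6, 7, 8})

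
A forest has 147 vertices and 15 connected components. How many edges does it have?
132 (Each of the 15 component trees on V_i vertices has V_i - 1 edges; summing gives V - C = 147 - 15 = 132)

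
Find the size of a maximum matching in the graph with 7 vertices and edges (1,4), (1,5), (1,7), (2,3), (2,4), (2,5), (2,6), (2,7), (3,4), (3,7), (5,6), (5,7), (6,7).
3 (matching: (1,5), (2,6), (3,7); upper bound floor(n/2) = floor(7/2) = 3)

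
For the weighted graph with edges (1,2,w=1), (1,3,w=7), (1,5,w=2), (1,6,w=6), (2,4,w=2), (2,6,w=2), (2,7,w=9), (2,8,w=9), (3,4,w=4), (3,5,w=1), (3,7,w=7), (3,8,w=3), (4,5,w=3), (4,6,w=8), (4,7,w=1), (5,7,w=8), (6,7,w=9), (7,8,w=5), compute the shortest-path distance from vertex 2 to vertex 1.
1 (path: 2 -> 1; weights 1 = 1)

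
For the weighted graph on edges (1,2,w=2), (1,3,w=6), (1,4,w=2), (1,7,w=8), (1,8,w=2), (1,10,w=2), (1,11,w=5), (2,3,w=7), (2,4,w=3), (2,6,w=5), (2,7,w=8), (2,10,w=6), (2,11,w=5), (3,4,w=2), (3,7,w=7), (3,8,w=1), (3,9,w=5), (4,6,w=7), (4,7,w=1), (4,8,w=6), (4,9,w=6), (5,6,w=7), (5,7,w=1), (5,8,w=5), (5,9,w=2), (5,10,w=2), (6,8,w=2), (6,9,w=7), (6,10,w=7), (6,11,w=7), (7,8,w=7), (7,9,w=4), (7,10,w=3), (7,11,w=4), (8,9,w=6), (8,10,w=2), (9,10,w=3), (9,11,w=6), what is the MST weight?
19 (MST edges: (1,2,w=2), (1,4,w=2), (1,8,w=2), (1,10,w=2), (3,8,w=1), (4,7,w=1), (5,7,w=1), (5,9,w=2), (6,8,w=2), (7,11,w=4); sum of weights 2 + 2 + 2 + 2 + 1 + 1 + 1 + 2 + 2 + 4 = 19)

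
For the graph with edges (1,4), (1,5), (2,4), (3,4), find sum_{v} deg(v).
8 (handshake: sum of degrees = 2|E| = 2 x 4 = 8)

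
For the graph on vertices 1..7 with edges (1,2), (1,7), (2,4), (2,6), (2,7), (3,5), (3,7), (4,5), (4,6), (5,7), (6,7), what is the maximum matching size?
3 (matching: (2,6), (3,7), (4,5); upper bound floor(n/2) = floor(7/2) = 3)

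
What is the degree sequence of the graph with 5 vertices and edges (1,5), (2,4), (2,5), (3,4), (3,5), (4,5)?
[4, 3, 2, 2, 1] (degrees: deg(1)=1, deg(2)=2, deg(3)=2, deg(4)=3, deg(5)=4)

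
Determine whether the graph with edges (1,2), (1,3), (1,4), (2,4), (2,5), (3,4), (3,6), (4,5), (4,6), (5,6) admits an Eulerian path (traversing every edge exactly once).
No (6 vertices have odd degree: {1, 2, 3, 4, 5, 6}; Eulerian path requires 0 or 2)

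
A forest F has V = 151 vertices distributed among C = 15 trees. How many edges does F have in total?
136 (Each of the 15 component trees on V_i vertices has V_i - 1 edges; summing gives V - C = 151 - 15 = 136)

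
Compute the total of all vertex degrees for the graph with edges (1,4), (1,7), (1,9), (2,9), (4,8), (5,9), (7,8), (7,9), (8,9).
18 (handshake: sum of degrees = 2|E| = 2 x 9 = 18)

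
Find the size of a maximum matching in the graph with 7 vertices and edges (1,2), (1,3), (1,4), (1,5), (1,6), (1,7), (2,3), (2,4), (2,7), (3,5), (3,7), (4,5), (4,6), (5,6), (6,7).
3 (matching: (1,4), (3,5), (6,7); upper bound floor(n/2) = floor(7/2) = 3)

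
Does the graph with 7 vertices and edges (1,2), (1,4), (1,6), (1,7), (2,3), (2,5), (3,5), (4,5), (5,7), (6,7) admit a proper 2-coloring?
No (odd cycle of length 3: 6 -> 1 -> 7 -> 6)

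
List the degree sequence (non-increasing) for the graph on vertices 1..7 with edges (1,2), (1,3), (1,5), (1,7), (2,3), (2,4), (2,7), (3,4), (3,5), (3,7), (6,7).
[5, 4, 4, 4, 2, 2, 1] (degrees: deg(1)=4, deg(2)=4, deg(3)=5, deg(4)=2, deg(5)=2, deg(6)=1, deg(7)=4)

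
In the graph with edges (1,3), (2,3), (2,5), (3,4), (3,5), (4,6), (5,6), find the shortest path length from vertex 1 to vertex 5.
2 (path: 1 -> 3 -> 5, 2 edges)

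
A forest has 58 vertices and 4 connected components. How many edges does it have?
54 (Each of the 4 component trees on V_i vertices has V_i - 1 edges; summing gives V - C = 58 - 4 = 54)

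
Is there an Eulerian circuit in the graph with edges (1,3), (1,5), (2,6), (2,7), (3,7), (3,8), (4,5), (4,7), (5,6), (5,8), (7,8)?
No (2 vertices have odd degree: {3, 8}; Eulerian circuit requires 0)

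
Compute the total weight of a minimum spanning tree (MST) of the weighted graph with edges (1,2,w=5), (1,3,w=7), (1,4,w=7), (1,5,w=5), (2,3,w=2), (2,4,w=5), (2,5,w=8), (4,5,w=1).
13 (MST edges: (1,2,w=5), (1,5,w=5), (2,3,w=2), (4,5,w=1); sum of weights 5 + 5 + 2 + 1 = 13)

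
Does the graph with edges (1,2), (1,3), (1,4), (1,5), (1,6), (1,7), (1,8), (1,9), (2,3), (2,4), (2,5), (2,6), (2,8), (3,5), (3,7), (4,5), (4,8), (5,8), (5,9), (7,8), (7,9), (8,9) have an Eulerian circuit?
Yes (the graph is connected and all 9 vertices have even degree)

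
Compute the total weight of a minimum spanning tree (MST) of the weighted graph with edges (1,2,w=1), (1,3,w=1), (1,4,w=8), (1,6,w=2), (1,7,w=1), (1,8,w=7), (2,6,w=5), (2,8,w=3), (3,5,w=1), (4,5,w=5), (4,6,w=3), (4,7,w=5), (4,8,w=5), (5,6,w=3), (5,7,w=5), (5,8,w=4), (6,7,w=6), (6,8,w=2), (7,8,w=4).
11 (MST edges: (1,2,w=1), (1,3,w=1), (1,6,w=2), (1,7,w=1), (3,5,w=1), (4,6,w=3), (6,8,w=2); sum of weights 1 + 1 + 2 + 1 + 1 + 3 + 2 = 11)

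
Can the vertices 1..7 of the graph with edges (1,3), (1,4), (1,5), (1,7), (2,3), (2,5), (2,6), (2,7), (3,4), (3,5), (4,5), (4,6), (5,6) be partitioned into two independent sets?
No (odd cycle of length 3: 5 -> 1 -> 3 -> 5)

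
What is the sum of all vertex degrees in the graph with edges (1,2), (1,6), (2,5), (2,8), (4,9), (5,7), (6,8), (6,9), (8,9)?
18 (handshake: sum of degrees = 2|E| = 2 x 9 = 18)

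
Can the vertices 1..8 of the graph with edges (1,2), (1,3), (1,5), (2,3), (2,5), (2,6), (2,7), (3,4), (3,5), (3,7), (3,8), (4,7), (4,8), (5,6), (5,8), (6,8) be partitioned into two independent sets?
No (odd cycle of length 3: 5 -> 1 -> 2 -> 5)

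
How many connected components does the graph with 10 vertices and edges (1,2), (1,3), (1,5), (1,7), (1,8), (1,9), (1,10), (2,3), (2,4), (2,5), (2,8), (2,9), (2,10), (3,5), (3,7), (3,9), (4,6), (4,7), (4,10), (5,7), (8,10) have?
1 (components: {1, 2, 3, 4, 5, 6, 7, 8, 9, 10})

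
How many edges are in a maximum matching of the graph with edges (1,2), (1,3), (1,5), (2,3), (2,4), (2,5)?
2 (matching: (1,5), (2,4); upper bound floor(n/2) = floor(5/2) = 2)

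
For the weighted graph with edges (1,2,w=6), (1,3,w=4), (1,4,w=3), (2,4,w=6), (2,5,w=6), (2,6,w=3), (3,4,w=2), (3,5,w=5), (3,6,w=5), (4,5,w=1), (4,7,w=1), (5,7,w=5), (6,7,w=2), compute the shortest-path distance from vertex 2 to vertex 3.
8 (path: 2 -> 6 -> 3; weights 3 + 5 = 8)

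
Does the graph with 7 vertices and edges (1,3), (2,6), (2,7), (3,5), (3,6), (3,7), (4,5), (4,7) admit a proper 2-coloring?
Yes. Partition: {1, 5, 6, 7}, {2, 3, 4}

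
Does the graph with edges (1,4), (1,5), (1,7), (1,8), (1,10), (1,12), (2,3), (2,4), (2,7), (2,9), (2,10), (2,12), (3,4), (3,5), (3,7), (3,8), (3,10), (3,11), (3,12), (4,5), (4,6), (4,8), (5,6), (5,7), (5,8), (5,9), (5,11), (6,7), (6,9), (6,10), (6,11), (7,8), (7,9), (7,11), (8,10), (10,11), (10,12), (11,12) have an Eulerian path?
Yes (the graph is connected and exactly 2 vertices have odd degree: {10, 12}; any Eulerian path must start and end at those)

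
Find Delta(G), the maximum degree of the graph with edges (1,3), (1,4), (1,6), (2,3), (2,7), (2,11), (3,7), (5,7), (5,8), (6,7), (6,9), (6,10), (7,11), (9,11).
5 (attained at vertex 7)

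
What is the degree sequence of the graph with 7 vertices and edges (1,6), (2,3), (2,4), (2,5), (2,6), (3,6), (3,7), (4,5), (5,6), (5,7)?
[4, 4, 4, 3, 2, 2, 1] (degrees: deg(1)=1, deg(2)=4, deg(3)=3, deg(4)=2, deg(5)=4, deg(6)=4, deg(7)=2)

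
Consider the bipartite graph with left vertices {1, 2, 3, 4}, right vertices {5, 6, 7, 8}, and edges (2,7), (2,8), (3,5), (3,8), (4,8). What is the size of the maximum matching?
3 (matching: (2,7), (3,5), (4,8); upper bound min(|L|,|R|) = min(4,4) = 4)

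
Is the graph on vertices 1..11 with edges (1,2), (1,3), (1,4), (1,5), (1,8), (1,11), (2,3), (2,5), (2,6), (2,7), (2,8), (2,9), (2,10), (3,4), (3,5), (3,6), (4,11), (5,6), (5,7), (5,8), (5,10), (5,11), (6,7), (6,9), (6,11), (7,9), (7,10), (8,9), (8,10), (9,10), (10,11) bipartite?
No (odd cycle of length 3: 2 -> 1 -> 8 -> 2)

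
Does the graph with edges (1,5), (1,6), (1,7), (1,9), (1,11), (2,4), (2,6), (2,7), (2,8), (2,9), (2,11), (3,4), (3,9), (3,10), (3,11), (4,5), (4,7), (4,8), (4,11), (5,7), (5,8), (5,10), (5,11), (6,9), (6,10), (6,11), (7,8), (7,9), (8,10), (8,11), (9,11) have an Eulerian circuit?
No (2 vertices have odd degree: {1, 6}; Eulerian circuit requires 0)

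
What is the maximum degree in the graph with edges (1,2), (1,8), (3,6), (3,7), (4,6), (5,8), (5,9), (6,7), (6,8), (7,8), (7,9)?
4 (attained at vertices 6, 7, 8)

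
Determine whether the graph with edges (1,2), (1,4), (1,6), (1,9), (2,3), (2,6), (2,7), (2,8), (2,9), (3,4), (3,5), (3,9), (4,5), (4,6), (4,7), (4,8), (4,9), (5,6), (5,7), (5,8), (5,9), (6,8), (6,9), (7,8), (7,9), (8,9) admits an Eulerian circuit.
No (2 vertices have odd degree: {4, 7}; Eulerian circuit requires 0)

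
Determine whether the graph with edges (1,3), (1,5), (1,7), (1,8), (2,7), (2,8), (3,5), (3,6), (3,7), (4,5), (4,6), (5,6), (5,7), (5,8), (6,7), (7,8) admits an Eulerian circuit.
Yes (the graph is connected and all 8 vertices have even degree)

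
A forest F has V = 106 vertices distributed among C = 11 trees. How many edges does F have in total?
95 (Each of the 11 component trees on V_i vertices has V_i - 1 edges; summing gives V - C = 106 - 11 = 95)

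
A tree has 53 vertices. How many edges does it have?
52 (A tree on V vertices has V - 1 edges, so 53 - 1 = 52)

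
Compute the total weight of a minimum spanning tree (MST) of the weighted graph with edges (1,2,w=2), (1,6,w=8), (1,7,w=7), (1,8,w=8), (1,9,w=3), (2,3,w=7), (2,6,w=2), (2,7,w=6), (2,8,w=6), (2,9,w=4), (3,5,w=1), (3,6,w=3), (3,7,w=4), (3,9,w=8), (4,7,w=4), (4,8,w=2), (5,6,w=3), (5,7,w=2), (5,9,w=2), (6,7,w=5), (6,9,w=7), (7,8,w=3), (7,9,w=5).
17 (MST edges: (1,2,w=2), (1,9,w=3), (2,6,w=2), (3,5,w=1), (4,8,w=2), (5,7,w=2), (5,9,w=2), (7,8,w=3); sum of weights 2 + 3 + 2 + 1 + 2 + 2 + 2 + 3 = 17)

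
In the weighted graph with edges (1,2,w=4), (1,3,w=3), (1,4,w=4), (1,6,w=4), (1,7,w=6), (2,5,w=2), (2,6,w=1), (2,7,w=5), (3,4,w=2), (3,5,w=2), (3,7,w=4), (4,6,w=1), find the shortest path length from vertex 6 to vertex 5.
3 (path: 6 -> 2 -> 5; weights 1 + 2 = 3)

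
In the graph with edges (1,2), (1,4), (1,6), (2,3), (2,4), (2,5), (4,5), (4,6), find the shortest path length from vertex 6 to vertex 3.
3 (path: 6 -> 1 -> 2 -> 3, 3 edges)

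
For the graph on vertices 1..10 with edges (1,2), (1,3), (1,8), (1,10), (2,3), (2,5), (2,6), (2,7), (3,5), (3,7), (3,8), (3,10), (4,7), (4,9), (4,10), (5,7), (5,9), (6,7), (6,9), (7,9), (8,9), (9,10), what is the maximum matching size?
5 (matching: (1,10), (2,6), (3,8), (4,9), (5,7); upper bound floor(n/2) = floor(10/2) = 5)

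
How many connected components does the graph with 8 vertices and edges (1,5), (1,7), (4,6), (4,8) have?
4 (components: {1, 5, 7}, {2}, {3}, {4, 6, 8})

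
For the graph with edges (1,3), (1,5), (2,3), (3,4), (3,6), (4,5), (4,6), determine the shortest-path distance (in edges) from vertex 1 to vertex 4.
2 (path: 1 -> 3 -> 4, 2 edges)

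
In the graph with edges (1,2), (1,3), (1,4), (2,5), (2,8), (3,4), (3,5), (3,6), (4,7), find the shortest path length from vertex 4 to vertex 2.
2 (path: 4 -> 1 -> 2, 2 edges)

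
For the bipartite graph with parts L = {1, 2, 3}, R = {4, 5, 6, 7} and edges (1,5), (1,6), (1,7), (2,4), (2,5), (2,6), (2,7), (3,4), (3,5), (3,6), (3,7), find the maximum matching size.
3 (matching: (1,7), (2,6), (3,5); upper bound min(|L|,|R|) = min(3,4) = 3)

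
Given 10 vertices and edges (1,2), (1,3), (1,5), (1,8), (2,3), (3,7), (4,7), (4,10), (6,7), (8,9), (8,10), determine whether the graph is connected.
Yes (BFS from 1 visits [1, 2, 3, 5, 8, 7, 9, 10, 4, 6] — all 10 vertices reached)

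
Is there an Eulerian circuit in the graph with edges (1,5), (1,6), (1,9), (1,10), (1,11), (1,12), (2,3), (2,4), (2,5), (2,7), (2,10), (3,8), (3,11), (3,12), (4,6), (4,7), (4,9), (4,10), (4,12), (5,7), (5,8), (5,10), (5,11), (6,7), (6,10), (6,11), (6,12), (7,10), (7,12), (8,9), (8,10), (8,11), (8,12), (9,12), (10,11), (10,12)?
No (2 vertices have odd degree: {2, 10}; Eulerian circuit requires 0)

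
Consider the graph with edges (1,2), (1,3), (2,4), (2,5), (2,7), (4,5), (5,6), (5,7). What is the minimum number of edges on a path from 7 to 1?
2 (path: 7 -> 2 -> 1, 2 edges)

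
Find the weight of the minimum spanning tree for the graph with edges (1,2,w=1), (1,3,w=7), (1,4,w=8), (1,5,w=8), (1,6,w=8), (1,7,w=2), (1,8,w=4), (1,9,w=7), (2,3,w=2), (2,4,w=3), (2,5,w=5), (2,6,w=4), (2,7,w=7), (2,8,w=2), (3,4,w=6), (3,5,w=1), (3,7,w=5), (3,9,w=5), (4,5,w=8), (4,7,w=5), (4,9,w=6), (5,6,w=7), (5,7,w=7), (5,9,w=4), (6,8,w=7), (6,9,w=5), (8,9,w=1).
16 (MST edges: (1,2,w=1), (1,7,w=2), (2,3,w=2), (2,4,w=3), (2,6,w=4), (2,8,w=2), (3,5,w=1), (8,9,w=1); sum of weights 1 + 2 + 2 + 3 + 4 + 2 + 1 + 1 = 16)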